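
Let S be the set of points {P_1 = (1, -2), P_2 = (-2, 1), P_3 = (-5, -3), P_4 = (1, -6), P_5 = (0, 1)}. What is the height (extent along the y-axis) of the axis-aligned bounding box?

max y = 1, min y = -6, so height = 7.

7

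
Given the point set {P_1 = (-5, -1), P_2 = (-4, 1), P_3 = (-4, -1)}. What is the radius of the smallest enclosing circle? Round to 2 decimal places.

Side lengths²: P_1P_2² = 5, P_1P_3² = 1, P_2P_3² = 4.
Since P_1P_2² = 5 ≥ 4 + 1 = 5, the angle opposite P_1P_2 is not acute, so the smallest enclosing circle has P_1P_2 as diameter.
Centre = midpoint of P_1P_2 = (-4.5, 0), r² = 5/4 = 1.25.
r = √(1.25) ≈ 1.12.

1.12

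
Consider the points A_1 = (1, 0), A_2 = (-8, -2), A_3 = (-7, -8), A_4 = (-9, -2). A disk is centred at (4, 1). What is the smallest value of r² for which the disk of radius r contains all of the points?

202

The required radius is the distance from (4, 1) to the farthest point.
Squared distances: 10, 153, 202, 178.
Maximum is 202, attained at A_3.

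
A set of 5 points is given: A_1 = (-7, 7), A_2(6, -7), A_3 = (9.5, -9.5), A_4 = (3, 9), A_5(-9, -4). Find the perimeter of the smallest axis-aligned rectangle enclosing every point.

74

Width = max x − min x = 9.5 − (-9) = 18.5.
Height = max y − min y = 9 − (-9.5) = 18.5.
Perimeter = 2(18.5 + 18.5) = 74.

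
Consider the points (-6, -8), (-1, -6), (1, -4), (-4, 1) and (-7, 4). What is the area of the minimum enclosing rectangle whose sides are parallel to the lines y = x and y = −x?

In coordinates u = x + y, v = x − y the rectangle is axis-aligned; the map (x,y)→(u,v) scales areas by 2.
u-values: -14, -7, -3, -3, -3; range = -3 − (-14) = 11.
v-values: 2, 5, 5, -5, -11; range = 5 − (-11) = 16.
Area = (11 × 16) / 2 = 88.

88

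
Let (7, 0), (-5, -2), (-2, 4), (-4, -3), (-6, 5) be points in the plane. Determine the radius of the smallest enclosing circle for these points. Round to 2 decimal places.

The minimum enclosing circle of a finite set is fixed by two of the points (as a diameter) or three (as a circumcircle).
The minimum enclosing circle is determined by three boundary points: (7, 0), (-5, -2), (-6, 5).
Their circumcentre is (19/43, 101/43) with r² = 89725/1849.
The farthest remaining point (-4, -3) is at distance² 89381/1849 ≤ 89725/1849.
r = √(89725/1849) ≈ 6.97.

6.97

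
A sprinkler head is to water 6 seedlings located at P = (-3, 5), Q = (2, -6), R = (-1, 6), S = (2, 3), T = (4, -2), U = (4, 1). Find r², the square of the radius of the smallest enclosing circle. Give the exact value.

38.25

The farthest pair is Q–R with squared distance 153. The circle on this segment as diameter has centre (0.5, 0) and r² = 153/4 = 38.25.
Check P: distance² to centre = 37.25 ≤ 38.25, so it lies inside.
All remaining points lie in this disk, and no smaller disk contains both endpoints, so this is the minimum enclosing circle.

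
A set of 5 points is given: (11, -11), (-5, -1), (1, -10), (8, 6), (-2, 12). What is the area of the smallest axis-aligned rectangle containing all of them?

x ranges over [-5, 11], width 16.
y ranges over [-11, 12], height 23.
Area = 16 × 23 = 368.

368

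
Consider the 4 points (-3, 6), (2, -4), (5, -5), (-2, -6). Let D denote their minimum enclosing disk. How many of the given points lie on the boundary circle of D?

By Welzl's lemma the MEC is supported by two points (diametrically opposite) or three points (on a circumcircle).
The minimum enclosing circle is determined by three boundary points: (-3, 6), (5, -5), (-2, -6).
Their circumcentre is (23/34, 9/34) with r² = 26825/578.
The farthest remaining point (2, -4) is at distance² 11525/578 ≤ 26825/578.
The points at distance exactly r from the centre are (-3, 6), (5, -5), (-2, -6) — 3 points.

3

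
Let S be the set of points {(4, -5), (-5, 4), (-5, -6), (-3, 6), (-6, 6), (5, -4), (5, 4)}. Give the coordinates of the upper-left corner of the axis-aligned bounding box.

x-range [-6, 5], y-range [-6, 6].
The upper-left corner is (-6, 6).

(-6, 6)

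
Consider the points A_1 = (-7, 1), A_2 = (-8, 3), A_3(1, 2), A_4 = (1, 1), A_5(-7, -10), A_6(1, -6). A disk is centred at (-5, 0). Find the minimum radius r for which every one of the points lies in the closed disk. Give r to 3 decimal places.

The required radius is the distance from (-5, 0) to the farthest point.
Squared distances: 5, 18, 40, 37, 104, 72.
Maximum is 104, attained at A_5.
r = √104 ≈ 10.198.

10.198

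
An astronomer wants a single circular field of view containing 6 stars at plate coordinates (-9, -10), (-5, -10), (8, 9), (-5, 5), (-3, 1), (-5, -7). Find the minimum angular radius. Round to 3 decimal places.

A smallest enclosing disk is always determined by at most three of the input points on its boundary.
The farthest pair is (-9, -10)–(8, 9) with squared distance 650. The circle on this segment as diameter has centre (-0.5, -0.5) and r² = 650/4 = 162.5.
Check (-5, -10): distance² to centre = 110.5 ≤ 162.5, so it lies inside.
All remaining points lie in this disk, and no smaller disk contains both endpoints, so this is the minimum enclosing circle.
r = √(162.5) ≈ 12.748.

12.748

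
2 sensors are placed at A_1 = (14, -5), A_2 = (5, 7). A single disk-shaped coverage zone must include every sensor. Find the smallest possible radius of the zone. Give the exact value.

The smallest circle enclosing two points has them as diameter endpoints.
Centre = midpoint = (9.5, 1); r² = |A_1A_2|²/4 = 225/4 = 56.25.
r = √(56.25) = 7.5.

7.5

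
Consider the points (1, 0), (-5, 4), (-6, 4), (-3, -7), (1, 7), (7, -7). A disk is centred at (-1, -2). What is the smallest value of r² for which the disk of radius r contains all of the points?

89

The required radius is the distance from (-1, -2) to the farthest point.
Squared distances: 8, 52, 61, 29, 85, 89.
Maximum is 89, attained at (7, -7).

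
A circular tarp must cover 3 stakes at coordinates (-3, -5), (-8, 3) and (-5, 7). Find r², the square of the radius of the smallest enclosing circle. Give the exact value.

Call the three points A, B, C in the order given.
Side lengths²: AB² = 89, AC² = 148, BC² = 25.
Since AC² = 148 ≥ 89 + 25 = 114, the angle opposite AC is not acute, so the smallest enclosing circle has AC as diameter.
Centre = midpoint of AC = (-4, 1), r² = 148/4 = 37.

37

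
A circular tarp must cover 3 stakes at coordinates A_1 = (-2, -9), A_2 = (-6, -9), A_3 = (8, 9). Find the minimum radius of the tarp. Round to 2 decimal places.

Side lengths²: A_1A_2² = 16, A_1A_3² = 424, A_2A_3² = 520.
Since A_2A_3² = 520 ≥ 424 + 16 = 440, the angle opposite A_2A_3 is not acute, so the smallest enclosing circle has A_2A_3 as diameter.
Centre = midpoint of A_2A_3 = (1, 0), r² = 520/4 = 130.
r = √130 ≈ 11.40.

11.40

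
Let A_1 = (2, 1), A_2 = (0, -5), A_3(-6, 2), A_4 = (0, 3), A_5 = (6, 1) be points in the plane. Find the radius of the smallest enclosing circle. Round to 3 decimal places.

The minimum enclosing circle of a finite set is fixed by two of the points (as a diameter) or three (as a circumcircle).
The minimum enclosing circle is determined by three boundary points: A_2, A_3, A_5.
Their circumcentre is (-1/26, 27/26) with r² = 12325/338.
The farthest remaining point A_1 is at distance² 1405/338 ≤ 12325/338.
r = √(12325/338) ≈ 6.039.

6.039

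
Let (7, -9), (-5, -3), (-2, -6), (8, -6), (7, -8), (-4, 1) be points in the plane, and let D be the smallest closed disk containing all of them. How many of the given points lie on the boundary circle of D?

A smallest enclosing disk is always determined by at most three of the input points on its boundary.
The farthest pair is (7, -9)–(-4, 1) with squared distance 221. The circle on this segment as diameter has centre (1.5, -4) and r² = 221/4 = 55.25.
Check (-5, -3): distance² to centre = 43.25 ≤ 55.25, so it lies inside.
All remaining points lie in this disk, and no smaller disk contains both endpoints, so this is the minimum enclosing circle.
The points at distance exactly r from the centre are (7, -9), (-4, 1) — 2 points.

2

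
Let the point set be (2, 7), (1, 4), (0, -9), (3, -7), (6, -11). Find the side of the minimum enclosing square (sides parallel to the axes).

18

The bounding box has width 6 and height 18.
An axis-aligned square enclosing the set must have side ≥ max(width, height).
So the minimum side is max(6, 18) = 18.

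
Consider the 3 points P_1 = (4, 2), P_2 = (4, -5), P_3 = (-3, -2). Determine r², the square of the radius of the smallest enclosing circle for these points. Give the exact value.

Side lengths²: P_1P_2² = 49, P_1P_3² = 65, P_2P_3² = 58.
Since P_1P_3² = 65 < 58 + 49 = 107, the triangle is acute, so the smallest enclosing circle is the circumcircle.
Circumcentre = (19/14, -1.5), r² = 1885/98.

1885/98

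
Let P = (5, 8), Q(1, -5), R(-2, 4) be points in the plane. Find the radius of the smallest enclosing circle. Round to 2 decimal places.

Side lengths²: PQ² = 185, PR² = 65, QR² = 90.
Since PQ² = 185 ≥ 90 + 65 = 155, the angle opposite PQ is not acute, so the smallest enclosing circle has PQ as diameter.
Centre = midpoint of PQ = (3, 1.5), r² = 185/4 = 46.25.
r = √(46.25) ≈ 6.80.

6.80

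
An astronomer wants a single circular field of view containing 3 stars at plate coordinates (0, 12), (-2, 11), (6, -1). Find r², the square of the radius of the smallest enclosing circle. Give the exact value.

Call the three points A, B, C in the order given.
Side lengths²: AB² = 5, AC² = 205, BC² = 208.
Since BC² = 208 < 205 + 5 = 210, the triangle is acute, so the smallest enclosing circle is the circumcircle.
Circumcentre = (2.1875, 5.125), r² = 52.05078125.

52.05078125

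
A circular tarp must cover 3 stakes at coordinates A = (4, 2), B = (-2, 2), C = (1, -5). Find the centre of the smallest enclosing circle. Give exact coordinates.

Side lengths²: AB² = 36, AC² = 58, BC² = 58.
Since BC² = 58 < 58 + 36 = 94, the triangle is acute, so the smallest enclosing circle is the circumcircle.
Circumcentre = (1, -6/7), r² = 841/49.
Centre = (1, -6/7).

(1, -6/7)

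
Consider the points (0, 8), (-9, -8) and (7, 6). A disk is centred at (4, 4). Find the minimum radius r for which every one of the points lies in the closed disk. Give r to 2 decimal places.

17.69

The required radius is the distance from (4, 4) to the farthest point.
Squared distances: 32, 313, 13.
Maximum is 313, attained at (-9, -8).
r = √313 ≈ 17.69.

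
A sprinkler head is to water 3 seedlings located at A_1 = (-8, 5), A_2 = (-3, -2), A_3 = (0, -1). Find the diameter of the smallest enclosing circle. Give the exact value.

10

Side lengths²: A_1A_2² = 74, A_1A_3² = 100, A_2A_3² = 10.
Since A_1A_3² = 100 ≥ 74 + 10 = 84, the angle opposite A_1A_3 is not acute, so the smallest enclosing circle has A_1A_3 as diameter.
Centre = midpoint of A_1A_3 = (-4, 2), r² = 100/4 = 25.
Diameter = 2r = 2√25 = 10.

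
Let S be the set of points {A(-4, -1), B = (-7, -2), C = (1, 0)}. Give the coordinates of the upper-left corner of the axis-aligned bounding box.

(-7, 0)

x-range [-7, 1], y-range [-2, 0].
The upper-left corner is (-7, 0).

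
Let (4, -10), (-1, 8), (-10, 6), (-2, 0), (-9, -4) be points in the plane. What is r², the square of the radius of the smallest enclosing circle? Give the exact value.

By Welzl's lemma the MEC is supported by two points (diametrically opposite) or three points (on a circumcircle).
The farthest pair is (4, -10)–(-10, 6) with squared distance 452. The circle on this segment as diameter has centre (-3, -2) and r² = 452/4 = 113.
Check (-1, 8): distance² to centre = 104 ≤ 113, so it lies inside.
All remaining points lie in this disk, and no smaller disk contains both endpoints, so this is the minimum enclosing circle.

113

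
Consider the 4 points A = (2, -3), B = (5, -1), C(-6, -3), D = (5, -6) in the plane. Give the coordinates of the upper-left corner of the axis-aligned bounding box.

x-range [-6, 5], y-range [-6, -1].
The upper-left corner is (-6, -1).

(-6, -1)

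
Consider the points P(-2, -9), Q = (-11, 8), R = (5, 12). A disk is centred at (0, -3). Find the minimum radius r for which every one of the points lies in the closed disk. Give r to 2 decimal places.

15.81

The required radius is the distance from (0, -3) to the farthest point.
Squared distances: 40, 242, 250.
Maximum is 250, attained at R.
r = √250 ≈ 15.81.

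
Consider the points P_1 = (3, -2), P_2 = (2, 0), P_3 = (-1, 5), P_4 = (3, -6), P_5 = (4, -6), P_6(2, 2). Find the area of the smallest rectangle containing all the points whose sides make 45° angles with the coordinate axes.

In coordinates u = x + y, v = x − y the rectangle is axis-aligned; the map (x,y)→(u,v) scales areas by 2.
u-values: 1, 2, 4, -3, -2, 4; range = 4 − (-3) = 7.
v-values: 5, 2, -6, 9, 10, 0; range = 10 − (-6) = 16.
Area = (7 × 16) / 2 = 56.

56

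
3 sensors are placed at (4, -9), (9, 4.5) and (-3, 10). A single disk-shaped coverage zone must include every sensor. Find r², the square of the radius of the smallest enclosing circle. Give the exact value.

102.5

Call the three points A, B, C in the order given.
Side lengths²: AB² = 207.25, AC² = 410, BC² = 174.25.
Since AC² = 410 ≥ 207.25 + 174.25 = 381.5, the angle opposite AC is not acute, so the smallest enclosing circle has AC as diameter.
Centre = midpoint of AC = (0.5, 0.5), r² = 410/4 = 102.5.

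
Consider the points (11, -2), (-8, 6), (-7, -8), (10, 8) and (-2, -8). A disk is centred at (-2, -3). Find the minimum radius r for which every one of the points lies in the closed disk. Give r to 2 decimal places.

The required radius is the distance from (-2, -3) to the farthest point.
Squared distances: 170, 117, 50, 265, 25.
Maximum is 265, attained at (10, 8).
r = √265 ≈ 16.28.

16.28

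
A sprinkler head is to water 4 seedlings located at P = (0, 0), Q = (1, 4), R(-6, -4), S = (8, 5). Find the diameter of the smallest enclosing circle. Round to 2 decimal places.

16.64

A smallest enclosing disk is always determined by at most three of the input points on its boundary.
The farthest pair is R–S with squared distance 277. The circle on this segment as diameter has centre (1, 0.5) and r² = 277/4 = 69.25.
Check P: distance² to centre = 1.25 ≤ 69.25, so it lies inside.
All remaining points lie in this disk, and no smaller disk contains both endpoints, so this is the minimum enclosing circle.
Diameter = 2r = 2√(69.25) ≈ 16.64.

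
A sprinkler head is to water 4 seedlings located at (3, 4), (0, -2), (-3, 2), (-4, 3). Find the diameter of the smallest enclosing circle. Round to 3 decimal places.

The minimum enclosing circle is determined by three boundary points: (3, 4), (0, -2), (-4, 3).
Their circumcentre is (-7/26, 49/26) with r² = 5125/338.
The farthest remaining point (-3, 2) is at distance² 2525/338 ≤ 5125/338.
Diameter = 2r = 2√(5125/338) ≈ 7.788.

7.788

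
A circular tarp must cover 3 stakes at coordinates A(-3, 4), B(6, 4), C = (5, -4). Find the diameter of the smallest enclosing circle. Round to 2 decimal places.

11.40

Side lengths²: AB² = 81, AC² = 128, BC² = 65.
Since AC² = 128 < 81 + 65 = 146, the triangle is acute, so the smallest enclosing circle is the circumcircle.
Circumcentre = (1.5, 0.5), r² = 32.5.
Diameter = 2r = 2√(32.5) ≈ 11.40.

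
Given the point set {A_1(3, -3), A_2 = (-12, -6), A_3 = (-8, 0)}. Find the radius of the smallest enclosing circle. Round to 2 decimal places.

Side lengths²: A_1A_2² = 234, A_1A_3² = 130, A_2A_3² = 52.
Since A_1A_2² = 234 ≥ 130 + 52 = 182, the angle opposite A_1A_2 is not acute, so the smallest enclosing circle has A_1A_2 as diameter.
Centre = midpoint of A_1A_2 = (-4.5, -4.5), r² = 234/4 = 58.5.
r = √(58.5) ≈ 7.65.

7.65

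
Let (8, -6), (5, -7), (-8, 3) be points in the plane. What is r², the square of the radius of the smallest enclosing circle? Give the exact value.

84.25

Call the three points A, B, C in the order given.
Side lengths²: AB² = 10, AC² = 337, BC² = 269.
Since AC² = 337 ≥ 269 + 10 = 279, the angle opposite AC is not acute, so the smallest enclosing circle has AC as diameter.
Centre = midpoint of AC = (0, -1.5), r² = 337/4 = 84.25.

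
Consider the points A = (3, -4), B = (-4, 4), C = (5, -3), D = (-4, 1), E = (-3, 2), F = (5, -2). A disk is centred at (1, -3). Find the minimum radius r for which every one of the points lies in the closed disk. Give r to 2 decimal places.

The required radius is the distance from (1, -3) to the farthest point.
Squared distances: 5, 74, 16, 41, 41, 17.
Maximum is 74, attained at B.
r = √74 ≈ 8.60.

8.60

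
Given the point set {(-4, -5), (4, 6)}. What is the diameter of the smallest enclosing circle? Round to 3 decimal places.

13.601

The smallest circle enclosing two points has them as diameter endpoints.
Centre = midpoint = (0, 0.5); r² = |(-4, -5)−(4, 6)|²/4 = 185/4 = 46.25.
Diameter = 2r = 2√(46.25) ≈ 13.601.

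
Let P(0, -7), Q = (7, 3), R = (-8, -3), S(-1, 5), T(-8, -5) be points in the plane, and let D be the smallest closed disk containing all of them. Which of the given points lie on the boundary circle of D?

By Welzl's lemma the MEC is supported by two points (diametrically opposite) or three points (on a circumcircle).
The farthest pair is Q–T with squared distance 289. The circle on this segment as diameter has centre (-0.5, -1) and r² = 289/4 = 72.25.
Check P: distance² to centre = 36.25 ≤ 72.25, so it lies inside.
All remaining points lie in this disk, and no smaller disk contains both endpoints, so this is the minimum enclosing circle.
The points at distance exactly r from the centre are Q, T — 2 points.

Q, T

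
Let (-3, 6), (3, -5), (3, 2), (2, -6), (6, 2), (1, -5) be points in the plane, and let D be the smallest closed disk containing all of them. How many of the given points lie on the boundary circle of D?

The minimum enclosing circle is determined by three boundary points: (-3, 6), (2, -6), (6, 2).
Their circumcentre is (-5/22, 5/44) with r² = 81965/1936.
The farthest remaining point (3, -5) is at distance² 70789/1936 ≤ 81965/1936.
The points at distance exactly r from the centre are (-3, 6), (2, -6), (6, 2) — 3 points.

3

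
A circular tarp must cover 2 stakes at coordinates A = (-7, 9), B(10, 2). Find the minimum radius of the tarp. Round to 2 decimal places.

9.19

The smallest circle enclosing two points has them as diameter endpoints.
Centre = midpoint = (1.5, 5.5); r² = |AB|²/4 = 338/4 = 84.5.
r = √(84.5) ≈ 9.19.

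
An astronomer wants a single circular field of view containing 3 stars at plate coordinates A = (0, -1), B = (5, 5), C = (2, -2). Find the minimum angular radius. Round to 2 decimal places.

Side lengths²: AB² = 61, AC² = 5, BC² = 58.
Since AB² = 61 < 58 + 5 = 63, the triangle is acute, so the smallest enclosing circle is the circumcircle.
Circumcentre = (91/34, 63/34), r² = 8845/578.
r = √(8845/578) ≈ 3.91.

3.91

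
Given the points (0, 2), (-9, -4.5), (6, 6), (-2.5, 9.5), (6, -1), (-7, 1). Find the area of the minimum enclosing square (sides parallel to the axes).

225

The bounding box has width 15 and height 14.
An axis-aligned square enclosing the set must have side ≥ max(width, height).
So the minimum side is max(15, 14) = 15.
Area = 15² = 225.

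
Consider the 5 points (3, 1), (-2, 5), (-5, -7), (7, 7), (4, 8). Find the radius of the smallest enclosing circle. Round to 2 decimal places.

9.22

A smallest enclosing disk is always determined by at most three of the input points on its boundary.
The farthest pair is (-5, -7)–(7, 7) with squared distance 340. The circle on this segment as diameter has centre (1, 0) and r² = 340/4 = 85.
Check (3, 1): distance² to centre = 5 ≤ 85, so it lies inside.
All remaining points lie in this disk, and no smaller disk contains both endpoints, so this is the minimum enclosing circle.
r = √85 ≈ 9.22.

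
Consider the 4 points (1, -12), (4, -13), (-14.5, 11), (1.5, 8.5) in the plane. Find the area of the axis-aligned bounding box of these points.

444

x ranges over [-14.5, 4], width 18.5.
y ranges over [-13, 11], height 24.
Area = 18.5 × 24 = 444.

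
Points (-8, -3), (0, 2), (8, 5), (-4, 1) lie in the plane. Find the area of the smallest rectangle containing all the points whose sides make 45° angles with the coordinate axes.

In coordinates u = x + y, v = x − y the rectangle is axis-aligned; the map (x,y)→(u,v) scales areas by 2.
u-values: -11, 2, 13, -3; range = 13 − (-11) = 24.
v-values: -5, -2, 3, -5; range = 3 − (-5) = 8.
Area = (24 × 8) / 2 = 96.

96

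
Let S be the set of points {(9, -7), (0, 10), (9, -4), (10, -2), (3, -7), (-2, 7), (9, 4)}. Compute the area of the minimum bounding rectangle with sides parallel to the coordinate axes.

204

x ranges over [-2, 10], width 12.
y ranges over [-7, 10], height 17.
Area = 12 × 17 = 204.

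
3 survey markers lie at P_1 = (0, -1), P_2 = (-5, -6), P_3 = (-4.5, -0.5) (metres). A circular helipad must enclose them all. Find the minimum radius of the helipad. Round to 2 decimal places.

Side lengths²: P_1P_2² = 50, P_1P_3² = 20.5, P_2P_3² = 30.5.
Since P_1P_2² = 50 < 30.5 + 20.5 = 51, the triangle is acute, so the smallest enclosing circle is the circumcircle.
Circumcentre = (-2.55, -3.45), r² = 12.505.
r = √(12.505) ≈ 3.54.

3.54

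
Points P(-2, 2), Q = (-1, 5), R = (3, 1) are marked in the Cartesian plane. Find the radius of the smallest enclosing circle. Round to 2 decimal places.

Side lengths²: PQ² = 10, PR² = 26, QR² = 32.
Since QR² = 32 < 26 + 10 = 36, the triangle is acute, so the smallest enclosing circle is the circumcircle.
Circumcentre = (0.75, 2.75), r² = 8.125.
r = √(8.125) ≈ 2.85.

2.85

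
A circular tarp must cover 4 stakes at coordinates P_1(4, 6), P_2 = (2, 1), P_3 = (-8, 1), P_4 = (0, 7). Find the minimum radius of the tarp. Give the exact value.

6.5

A smallest enclosing disk is always determined by at most three of the input points on its boundary.
The farthest pair is P_1–P_3 with squared distance 169. The circle on this segment as diameter has centre (-2, 3.5) and r² = 169/4 = 42.25.
Check P_2: distance² to centre = 22.25 ≤ 42.25, so it lies inside.
All remaining points lie in this disk, and no smaller disk contains both endpoints, so this is the minimum enclosing circle.
r = √(42.25) = 6.5.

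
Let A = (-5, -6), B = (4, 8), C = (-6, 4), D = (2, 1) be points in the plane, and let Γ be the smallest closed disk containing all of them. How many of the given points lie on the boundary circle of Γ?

2

By Welzl's lemma the MEC is supported by two points (diametrically opposite) or three points (on a circumcircle).
The farthest pair is A–B with squared distance 277. The circle on this segment as diameter has centre (-0.5, 1) and r² = 277/4 = 69.25.
Check C: distance² to centre = 39.25 ≤ 69.25, so it lies inside.
All remaining points lie in this disk, and no smaller disk contains both endpoints, so this is the minimum enclosing circle.
The points at distance exactly r from the centre are A, B — 2 points.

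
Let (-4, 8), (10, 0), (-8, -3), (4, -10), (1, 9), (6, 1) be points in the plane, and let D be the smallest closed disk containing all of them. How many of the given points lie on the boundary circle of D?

The minimum enclosing circle of a finite set is fixed by two of the points (as a diameter) or three (as a circumcircle).
The minimum enclosing circle is determined by three boundary points: (-4, 8), (4, -10), (1, 9).
Their circumcentre is (18/49, -41/49) with r² = 233285/2401.
The farthest remaining point (10, 0) is at distance² 224465/2401 ≤ 233285/2401.
The points at distance exactly r from the centre are (-4, 8), (4, -10), (1, 9) — 3 points.

3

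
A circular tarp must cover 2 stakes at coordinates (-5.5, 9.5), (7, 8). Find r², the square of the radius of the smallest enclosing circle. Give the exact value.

The smallest circle enclosing two points has them as diameter endpoints.
Centre = midpoint = (0.75, 8.75); r² = |(-5.5, 9.5)−(7, 8)|²/4 = 158.5/4 = 39.625.

39.625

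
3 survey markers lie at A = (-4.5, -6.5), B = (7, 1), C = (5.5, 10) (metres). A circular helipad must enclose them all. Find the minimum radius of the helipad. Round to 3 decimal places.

Side lengths²: AB² = 188.5, AC² = 372.25, BC² = 83.25.
Since AC² = 372.25 ≥ 188.5 + 83.25 = 271.75, the angle opposite AC is not acute, so the smallest enclosing circle has AC as diameter.
Centre = midpoint of AC = (0.5, 1.75), r² = 372.25/4 = 93.0625.
r = √(93.0625) ≈ 9.647.

9.647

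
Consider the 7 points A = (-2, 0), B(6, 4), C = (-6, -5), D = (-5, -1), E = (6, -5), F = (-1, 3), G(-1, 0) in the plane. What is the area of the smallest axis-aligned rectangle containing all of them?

108

x ranges over [-6, 6], width 12.
y ranges over [-5, 4], height 9.
Area = 12 × 9 = 108.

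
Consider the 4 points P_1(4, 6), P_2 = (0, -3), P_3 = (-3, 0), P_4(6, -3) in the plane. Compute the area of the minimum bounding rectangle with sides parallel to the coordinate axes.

81

x ranges over [-3, 6], width 9.
y ranges over [-3, 6], height 9.
Area = 9 × 9 = 81.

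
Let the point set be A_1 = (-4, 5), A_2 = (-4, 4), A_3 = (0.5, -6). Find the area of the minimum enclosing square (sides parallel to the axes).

121

The bounding box has width 4.5 and height 11.
An axis-aligned square enclosing the set must have side ≥ max(width, height).
So the minimum side is max(4.5, 11) = 11.
Area = 11² = 121.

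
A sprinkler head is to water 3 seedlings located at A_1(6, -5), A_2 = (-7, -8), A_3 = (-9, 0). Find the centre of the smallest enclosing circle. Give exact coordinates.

(-1.5, -2.5)

Side lengths²: A_1A_2² = 178, A_1A_3² = 250, A_2A_3² = 68.
Since A_1A_3² = 250 ≥ 178 + 68 = 246, the angle opposite A_1A_3 is not acute, so the smallest enclosing circle has A_1A_3 as diameter.
Centre = midpoint of A_1A_3 = (-1.5, -2.5), r² = 250/4 = 62.5.
Centre = (-1.5, -2.5).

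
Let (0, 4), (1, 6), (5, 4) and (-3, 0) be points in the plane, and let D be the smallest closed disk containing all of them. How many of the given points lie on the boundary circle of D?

The minimum enclosing circle of a finite set is fixed by two of the points (as a diameter) or three (as a circumcircle).
The farthest pair is (5, 4)–(-3, 0) with squared distance 80. The circle on this segment as diameter has centre (1, 2) and r² = 80/4 = 20.
Check (0, 4): distance² to centre = 5 ≤ 20, so it lies inside.
All remaining points lie in this disk, and no smaller disk contains both endpoints, so this is the minimum enclosing circle.
The points at distance exactly r from the centre are (5, 4), (-3, 0) — 2 points.

2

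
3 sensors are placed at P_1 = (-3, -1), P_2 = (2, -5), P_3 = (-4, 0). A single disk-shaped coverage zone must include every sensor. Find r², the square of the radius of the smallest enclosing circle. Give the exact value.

15.25

Side lengths²: P_1P_2² = 41, P_1P_3² = 2, P_2P_3² = 61.
Since P_2P_3² = 61 ≥ 41 + 2 = 43, the angle opposite P_2P_3 is not acute, so the smallest enclosing circle has P_2P_3 as diameter.
Centre = midpoint of P_2P_3 = (-1, -2.5), r² = 61/4 = 15.25.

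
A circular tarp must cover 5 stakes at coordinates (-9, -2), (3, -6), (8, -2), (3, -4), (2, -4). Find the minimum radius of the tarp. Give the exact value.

8.5

By Welzl's lemma the MEC is supported by two points (diametrically opposite) or three points (on a circumcircle).
The farthest pair is (-9, -2)–(8, -2) with squared distance 289. The circle on this segment as diameter has centre (-0.5, -2) and r² = 289/4 = 72.25.
Check (3, -6): distance² to centre = 28.25 ≤ 72.25, so it lies inside.
All remaining points lie in this disk, and no smaller disk contains both endpoints, so this is the minimum enclosing circle.
r = √(72.25) = 8.5.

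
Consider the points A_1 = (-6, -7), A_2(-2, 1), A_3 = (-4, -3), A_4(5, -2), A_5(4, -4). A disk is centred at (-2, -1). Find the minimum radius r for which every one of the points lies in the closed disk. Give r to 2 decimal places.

The required radius is the distance from (-2, -1) to the farthest point.
Squared distances: 52, 4, 8, 50, 45.
Maximum is 52, attained at A_1.
r = √52 ≈ 7.21.

7.21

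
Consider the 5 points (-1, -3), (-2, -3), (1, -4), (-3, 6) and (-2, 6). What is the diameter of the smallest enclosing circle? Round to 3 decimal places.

A smallest enclosing disk is always determined by at most three of the input points on its boundary.
The farthest pair is (1, -4)–(-3, 6) with squared distance 116. The circle on this segment as diameter has centre (-1, 1) and r² = 116/4 = 29.
Check (-1, -3): distance² to centre = 16 ≤ 29, so it lies inside.
All remaining points lie in this disk, and no smaller disk contains both endpoints, so this is the minimum enclosing circle.
Diameter = 2r = 2√29 ≈ 10.770.

10.770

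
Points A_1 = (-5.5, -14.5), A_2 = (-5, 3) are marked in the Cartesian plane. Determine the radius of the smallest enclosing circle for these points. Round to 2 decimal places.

8.75

The smallest circle enclosing two points has them as diameter endpoints.
Centre = midpoint = (-5.25, -5.75); r² = |A_1A_2|²/4 = 306.5/4 = 76.625.
r = √(76.625) ≈ 8.75.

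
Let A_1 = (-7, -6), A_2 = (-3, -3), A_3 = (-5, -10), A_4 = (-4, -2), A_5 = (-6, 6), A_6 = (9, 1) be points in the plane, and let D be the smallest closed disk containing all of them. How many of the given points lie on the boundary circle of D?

The minimum enclosing circle is determined by three boundary points: A_3, A_5, A_6.
Their circumcentre is (-21/94, -157/94) with r² = 407345/4418.
The farthest remaining point A_1 is at distance² 285709/4418 ≤ 407345/4418.
The points at distance exactly r from the centre are A_3, A_5, A_6 — 3 points.

3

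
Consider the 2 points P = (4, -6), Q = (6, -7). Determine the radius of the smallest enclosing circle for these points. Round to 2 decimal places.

1.12

The smallest circle enclosing two points has them as diameter endpoints.
Centre = midpoint = (5, -6.5); r² = |PQ|²/4 = 5/4 = 1.25.
r = √(1.25) ≈ 1.12.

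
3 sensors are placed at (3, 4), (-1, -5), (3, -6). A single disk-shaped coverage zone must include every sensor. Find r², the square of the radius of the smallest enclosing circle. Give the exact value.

Call the three points A, B, C in the order given.
Side lengths²: AB² = 97, AC² = 100, BC² = 17.
Since AC² = 100 < 97 + 17 = 114, the triangle is acute, so the smallest enclosing circle is the circumcircle.
Circumcentre = (2.125, -1), r² = 25.765625.

25.765625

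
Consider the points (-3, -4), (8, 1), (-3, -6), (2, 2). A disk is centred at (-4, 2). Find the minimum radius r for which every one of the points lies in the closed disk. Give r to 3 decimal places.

12.042

The required radius is the distance from (-4, 2) to the farthest point.
Squared distances: 37, 145, 65, 36.
Maximum is 145, attained at (8, 1).
r = √145 ≈ 12.042.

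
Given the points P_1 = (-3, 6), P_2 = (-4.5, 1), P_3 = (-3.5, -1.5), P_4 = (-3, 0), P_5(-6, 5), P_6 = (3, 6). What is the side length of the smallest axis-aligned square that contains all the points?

9

The bounding box has width 9 and height 7.5.
An axis-aligned square enclosing the set must have side ≥ max(width, height).
So the minimum side is max(9, 7.5) = 9.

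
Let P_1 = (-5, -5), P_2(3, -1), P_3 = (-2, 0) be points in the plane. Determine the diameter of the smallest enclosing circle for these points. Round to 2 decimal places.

Side lengths²: P_1P_2² = 80, P_1P_3² = 34, P_2P_3² = 26.
Since P_1P_2² = 80 ≥ 34 + 26 = 60, the angle opposite P_1P_2 is not acute, so the smallest enclosing circle has P_1P_2 as diameter.
Centre = midpoint of P_1P_2 = (-1, -3), r² = 80/4 = 20.
Diameter = 2r = 2√20 ≈ 8.94.

8.94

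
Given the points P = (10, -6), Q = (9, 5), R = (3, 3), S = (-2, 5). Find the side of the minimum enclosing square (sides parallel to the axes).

The bounding box has width 12 and height 11.
An axis-aligned square enclosing the set must have side ≥ max(width, height).
So the minimum side is max(12, 11) = 12.

12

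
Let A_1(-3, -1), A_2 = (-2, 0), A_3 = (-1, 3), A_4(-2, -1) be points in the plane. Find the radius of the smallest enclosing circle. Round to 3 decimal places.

2.236

By Welzl's lemma the MEC is supported by two points (diametrically opposite) or three points (on a circumcircle).
The farthest pair is A_1–A_3 with squared distance 20. The circle on this segment as diameter has centre (-2, 1) and r² = 20/4 = 5.
Check A_2: distance² to centre = 1 ≤ 5, so it lies inside.
All remaining points lie in this disk, and no smaller disk contains both endpoints, so this is the minimum enclosing circle.
r = √5 ≈ 2.236.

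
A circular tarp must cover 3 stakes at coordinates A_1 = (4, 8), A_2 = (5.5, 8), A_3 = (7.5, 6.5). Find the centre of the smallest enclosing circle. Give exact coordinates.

(5.75, 7.25)

Side lengths²: A_1A_2² = 2.25, A_1A_3² = 14.5, A_2A_3² = 6.25.
Since A_1A_3² = 14.5 ≥ 6.25 + 2.25 = 8.5, the angle opposite A_1A_3 is not acute, so the smallest enclosing circle has A_1A_3 as diameter.
Centre = midpoint of A_1A_3 = (5.75, 7.25), r² = 14.5/4 = 3.625.
Centre = (5.75, 7.25).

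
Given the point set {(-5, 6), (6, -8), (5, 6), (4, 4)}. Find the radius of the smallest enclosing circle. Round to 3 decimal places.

8.902

By Welzl's lemma the MEC is supported by two points (diametrically opposite) or three points (on a circumcircle).
The farthest pair is (-5, 6)–(6, -8) with squared distance 317. The circle on this segment as diameter has centre (0.5, -1) and r² = 317/4 = 79.25.
Check (5, 6): distance² to centre = 69.25 ≤ 79.25, so it lies inside.
All remaining points lie in this disk, and no smaller disk contains both endpoints, so this is the minimum enclosing circle.
r = √(79.25) ≈ 8.902.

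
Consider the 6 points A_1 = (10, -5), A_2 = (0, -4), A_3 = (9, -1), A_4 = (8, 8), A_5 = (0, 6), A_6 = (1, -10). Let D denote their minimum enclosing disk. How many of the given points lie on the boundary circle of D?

2

A smallest enclosing disk is always determined by at most three of the input points on its boundary.
The farthest pair is A_4–A_6 with squared distance 373. The circle on this segment as diameter has centre (4.5, -1) and r² = 373/4 = 93.25.
Check A_1: distance² to centre = 46.25 ≤ 93.25, so it lies inside.
All remaining points lie in this disk, and no smaller disk contains both endpoints, so this is the minimum enclosing circle.
The points at distance exactly r from the centre are A_4, A_6 — 2 points.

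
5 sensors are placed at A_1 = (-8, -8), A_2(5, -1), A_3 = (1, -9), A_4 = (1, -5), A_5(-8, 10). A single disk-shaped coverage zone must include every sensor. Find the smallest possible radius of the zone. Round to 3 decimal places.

10.512

A smallest enclosing disk is always determined by at most three of the input points on its boundary.
The farthest pair is A_3–A_5 with squared distance 442. The circle on this segment as diameter has centre (-3.5, 0.5) and r² = 442/4 = 110.5.
Check A_1: distance² to centre = 92.5 ≤ 110.5, so it lies inside.
All remaining points lie in this disk, and no smaller disk contains both endpoints, so this is the minimum enclosing circle.
r = √(110.5) ≈ 10.512.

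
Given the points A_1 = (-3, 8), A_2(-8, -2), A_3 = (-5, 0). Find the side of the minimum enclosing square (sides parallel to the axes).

The bounding box has width 5 and height 10.
An axis-aligned square enclosing the set must have side ≥ max(width, height).
So the minimum side is max(5, 10) = 10.

10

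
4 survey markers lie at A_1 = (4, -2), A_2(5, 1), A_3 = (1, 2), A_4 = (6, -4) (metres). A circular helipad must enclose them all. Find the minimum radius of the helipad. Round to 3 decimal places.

A smallest enclosing disk is always determined by at most three of the input points on its boundary.
The farthest pair is A_3–A_4 with squared distance 61. The circle on this segment as diameter has centre (3.5, -1) and r² = 61/4 = 15.25.
Check A_1: distance² to centre = 1.25 ≤ 15.25, so it lies inside.
All remaining points lie in this disk, and no smaller disk contains both endpoints, so this is the minimum enclosing circle.
r = √(15.25) ≈ 3.905.

3.905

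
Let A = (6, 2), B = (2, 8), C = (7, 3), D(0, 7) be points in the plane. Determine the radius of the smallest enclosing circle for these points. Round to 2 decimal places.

The minimum enclosing circle of a finite set is fixed by two of the points (as a diameter) or three (as a circumcircle).
The farthest pair is C–D with squared distance 65. The circle on this segment as diameter has centre (3.5, 5) and r² = 65/4 = 16.25.
Check A: distance² to centre = 15.25 ≤ 16.25, so it lies inside.
All remaining points lie in this disk, and no smaller disk contains both endpoints, so this is the minimum enclosing circle.
r = √(16.25) ≈ 4.03.

4.03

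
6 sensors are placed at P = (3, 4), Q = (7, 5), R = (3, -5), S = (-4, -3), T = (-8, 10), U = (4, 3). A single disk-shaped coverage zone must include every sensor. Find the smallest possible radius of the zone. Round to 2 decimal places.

9.32

A smallest enclosing disk is always determined by at most three of the input points on its boundary.
The minimum enclosing circle is determined by three boundary points: Q, R, T.
Their circumcentre is (-35/17, 48/17) with r² = 25085/289.
The farthest remaining point S is at distance² 10890/289 ≤ 25085/289.
r = √(25085/289) ≈ 9.32.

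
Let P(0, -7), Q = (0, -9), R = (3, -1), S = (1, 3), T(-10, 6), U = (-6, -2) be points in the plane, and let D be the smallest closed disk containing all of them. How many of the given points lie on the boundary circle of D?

2

A smallest enclosing disk is always determined by at most three of the input points on its boundary.
The farthest pair is Q–T with squared distance 325. The circle on this segment as diameter has centre (-5, -1.5) and r² = 325/4 = 81.25.
Check P: distance² to centre = 55.25 ≤ 81.25, so it lies inside.
All remaining points lie in this disk, and no smaller disk contains both endpoints, so this is the minimum enclosing circle.
The points at distance exactly r from the centre are Q, T — 2 points.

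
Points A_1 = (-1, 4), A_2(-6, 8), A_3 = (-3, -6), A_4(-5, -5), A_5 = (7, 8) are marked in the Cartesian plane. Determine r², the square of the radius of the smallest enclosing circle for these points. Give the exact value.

A smallest enclosing disk is always determined by at most three of the input points on its boundary.
The minimum enclosing circle is determined by three boundary points: A_2, A_4, A_5.
Their circumcentre is (0.5, 51/26) with r² = 26605/338.
The farthest remaining point A_3 is at distance² 25565/338 ≤ 26605/338.

26605/338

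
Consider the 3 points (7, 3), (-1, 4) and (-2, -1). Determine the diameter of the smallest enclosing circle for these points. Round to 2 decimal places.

Call the three points A, B, C in the order given.
Side lengths²: AB² = 65, AC² = 97, BC² = 26.
Since AC² = 97 ≥ 65 + 26 = 91, the angle opposite AC is not acute, so the smallest enclosing circle has AC as diameter.
Centre = midpoint of AC = (2.5, 1), r² = 97/4 = 24.25.
Diameter = 2r = 2√(24.25) ≈ 9.85.

9.85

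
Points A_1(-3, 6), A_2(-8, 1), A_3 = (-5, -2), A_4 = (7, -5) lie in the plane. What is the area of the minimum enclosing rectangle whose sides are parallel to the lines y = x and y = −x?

105

In coordinates u = x + y, v = x − y the rectangle is axis-aligned; the map (x,y)→(u,v) scales areas by 2.
u-values: 3, -7, -7, 2; range = 3 − (-7) = 10.
v-values: -9, -9, -3, 12; range = 12 − (-9) = 21.
Area = (10 × 21) / 2 = 105.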